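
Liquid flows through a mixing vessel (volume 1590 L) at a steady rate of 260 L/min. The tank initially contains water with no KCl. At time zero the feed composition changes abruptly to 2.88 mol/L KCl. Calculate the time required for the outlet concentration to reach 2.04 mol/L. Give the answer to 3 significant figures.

7.54 min

Species balance: V dC/dt = Q(C_in − C) ⇒ τ = V/Q = 6.1154 min.
C(t) = C_in + (C₀ − C_in) e^(−t/τ). Set C = 2.04 and solve for t:
e^(−t/τ) = (C − C_in)/(C₀ − C_in) = (2.04 − 2.88)/(0 − 2.88) = 0.29167
t = −τ ln(…) = 6.1154 × 1.2321 = 7.5350 min.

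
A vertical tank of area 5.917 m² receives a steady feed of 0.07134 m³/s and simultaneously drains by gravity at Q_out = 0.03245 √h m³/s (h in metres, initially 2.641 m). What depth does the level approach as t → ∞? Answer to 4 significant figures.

4.833 m

A dh/dt = Q_in − 0.03245 √h. Steady state requires inflow = outflow:
Q_in = 0.03245 √h_ss ⇒ √h_ss = 0.07134/0.03245 = 2.19846.
h_ss = 2.19846² = 4.83322 m. (Since h₀ = 2.641 m < h_ss, the level will rise toward this value.)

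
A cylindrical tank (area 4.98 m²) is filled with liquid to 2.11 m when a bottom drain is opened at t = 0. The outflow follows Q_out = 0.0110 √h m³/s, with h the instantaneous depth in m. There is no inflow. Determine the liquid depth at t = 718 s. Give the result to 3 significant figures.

Unsteady balance on liquid volume: A dh/dt = −0.0110 √h.
Separate and integrate: 2(√h − √h₀) = −(0.0110/A) t.
√h = √2.11 − 0.0110·718/(2·4.98) = 1.4526 − 0.79297 = 0.65961.
h = 0.65961² = 0.43509 m.

0.435 m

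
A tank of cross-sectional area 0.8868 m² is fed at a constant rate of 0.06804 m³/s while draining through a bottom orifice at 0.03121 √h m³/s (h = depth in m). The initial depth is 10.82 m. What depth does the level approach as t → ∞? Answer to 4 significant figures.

4.753 m

Level balance: A dh/dt = 0.06804 − 0.03121 √h. Setting dh/dt = 0:
Q_in = 0.03121 √h_ss ⇒ √h_ss = 0.06804/0.03121 = 2.18007.
h_ss = 2.18007² = 4.75271 m. (Since h₀ = 10.82 m > h_ss, the level will fall toward this value.)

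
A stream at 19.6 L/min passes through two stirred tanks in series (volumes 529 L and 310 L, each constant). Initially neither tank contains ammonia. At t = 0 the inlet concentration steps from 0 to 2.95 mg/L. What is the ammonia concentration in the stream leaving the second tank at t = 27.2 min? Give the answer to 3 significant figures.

1.10 mg/L

Time constants: τᵢ = Vᵢ/Q for each well-mixed tank.
τ₁ = 529/19.6 = 26.990 min; τ₂ = 310/19.6 = 15.816 min.
Solving the cascade with C₁(0)=C₂(0)=0 gives C₂(t) = C_in[1 − (τ₁ e^(−t/τ₁) − τ₂ e^(−t/τ₂))/(τ₁ − τ₂)].
At t = 27.2: e^(−t/τ₁) = 0.36503, e^(−t/τ₂) = 0.17911.
C₂ = 2.95·[1 − (26.990·0.36503 − 15.816·0.17911)/(11.173)] = 2.95·0.37181 = 1.0968 mg/L.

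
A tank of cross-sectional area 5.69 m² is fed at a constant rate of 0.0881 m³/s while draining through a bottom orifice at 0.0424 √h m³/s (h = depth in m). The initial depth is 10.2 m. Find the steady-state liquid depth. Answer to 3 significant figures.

Mass balance (ρ constant): A dh/dt = Q_in − 0.0424 √h. At steady state dh/dt = 0:
Q_in = 0.0424 √h_ss ⇒ √h_ss = 0.0881/0.0424 = 2.0778.
h_ss = 2.0778² = 4.3174 m. (Since h₀ = 10.2 m > h_ss, the level will fall toward this value.)

4.32 m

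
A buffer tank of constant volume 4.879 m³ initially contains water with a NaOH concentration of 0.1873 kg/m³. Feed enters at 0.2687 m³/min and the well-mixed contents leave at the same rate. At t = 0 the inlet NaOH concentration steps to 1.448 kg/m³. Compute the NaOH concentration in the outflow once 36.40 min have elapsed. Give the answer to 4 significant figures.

1.278 kg/m³

Transient balance on the dissolved component: V dC/dt = Q(C_in − C).
Time constant τ = V/Q = 4.879/0.2687 = 18.1578 min.
Solution: C(t) = C_in + (C₀ − C_in) e^(−t/τ).
C(36.40) = 1.448 + (0.1873 − 1.448)·e^(−36.40/18.1578) = 1.448 + (-1.26070)·0.134708 = 1.27817 kg/m³.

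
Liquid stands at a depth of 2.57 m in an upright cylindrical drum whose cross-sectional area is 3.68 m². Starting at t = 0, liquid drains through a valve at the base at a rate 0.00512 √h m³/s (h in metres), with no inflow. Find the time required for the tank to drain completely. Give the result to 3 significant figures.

With no inflow, A dh/dt = −0.00512 √h.
This is separable: 2 d(√h)/dt = −0.00512/A, so √h = √h₀ − (0.00512/(2A)) t.
Tank is empty when √h = 0: t_empty = 2A√h₀/0.00512.
t_empty = 2·3.68·√2.57/0.00512 = 7.3600·1.6031/0.00512 = 2304.5 s.

2300 s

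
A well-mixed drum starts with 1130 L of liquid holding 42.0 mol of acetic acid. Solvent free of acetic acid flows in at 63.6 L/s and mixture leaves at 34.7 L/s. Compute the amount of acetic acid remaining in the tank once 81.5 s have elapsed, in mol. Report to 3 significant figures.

10.9 mol

Total volume: dV/dt = Q_in − Q_out = 28.900 L/s, so V(t) = 1130 + 28.900 t and V(81.5) = 3485.3 L.
No acetic acid enters, so dm/dt = −Q_out · (m/V).
Separate: dm/m = −Q_out dt/V(t) ⇒ ln(m/m₀) = −(Q_out/(Q_in−Q_out)) ln(V/V₀).
m = m₀ (V₀/V)^(Q_out/(Q_in−Q_out)) = 42.0 × (1130/3485.3)^(1.2007) = 10.862 mol.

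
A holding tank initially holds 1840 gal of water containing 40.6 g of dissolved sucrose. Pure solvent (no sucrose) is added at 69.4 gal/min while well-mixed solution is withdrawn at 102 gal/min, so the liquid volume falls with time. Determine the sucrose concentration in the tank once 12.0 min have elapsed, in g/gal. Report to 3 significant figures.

Total volume: dV/dt = Q_in − Q_out = -32.600 gal/min, so V(t) = 1840 − 32.600 t and V(12.0) = 1448.8 gal.
Solute balance: dm/dt = 0 − Q_out C = −Q_out m/V(t).
dm/m = −Q_out dt/(V₀ − 32.600 t); integrating gives ln(m/m₀) = −(Q_out/(Q_in−Q_out)) ln(V/V₀).
m = m₀ (V₀/V)^(Q_out/(Q_in−Q_out)) = 40.6 × (1840/1448.8)^(-3.1288) = 19.219 g.
C = m/V = 19.219/1448.8 = 0.013265 g/gal.

0.0133 g/gal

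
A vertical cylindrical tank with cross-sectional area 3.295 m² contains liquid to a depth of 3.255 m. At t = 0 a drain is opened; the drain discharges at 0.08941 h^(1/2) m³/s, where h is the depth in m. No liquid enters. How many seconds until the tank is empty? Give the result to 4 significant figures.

133.0 s

A dh/dt = −Q_out = −0.08941 √h.
Separate and integrate: 2(√h − √h₀) = −(0.08941/A) t.
Set h = 0: 2√h₀ = (0.08941/A) t_empty ⇒ t_empty = 2A√h₀/0.08941.
t_empty = 2·3.295·√3.255/0.08941 = 6.59000·1.80416/0.08941 = 132.976 s.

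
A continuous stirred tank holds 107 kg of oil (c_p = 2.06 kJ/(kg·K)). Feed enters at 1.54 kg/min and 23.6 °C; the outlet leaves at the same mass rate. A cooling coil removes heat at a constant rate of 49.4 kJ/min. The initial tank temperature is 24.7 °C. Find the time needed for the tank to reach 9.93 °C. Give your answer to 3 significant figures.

151 min

First-law balance (no shaft work): M c_p dT/dt = ṁ c_p (T_in − T) − 49.4.
τ = M/ṁ = 69.481 min; T_ss = T_in − Q̇/(ṁ c_p) = 8.0282 °C.
T(t) = T_ss + (T₀ − T_ss) e^(−t/τ). Set T = 9.93:
e^(−t/τ) = (9.93 − 8.0282)/(24.7 − 8.0282) = 0.11407
t = −69.481 · ln(0.11407) = 150.84 min.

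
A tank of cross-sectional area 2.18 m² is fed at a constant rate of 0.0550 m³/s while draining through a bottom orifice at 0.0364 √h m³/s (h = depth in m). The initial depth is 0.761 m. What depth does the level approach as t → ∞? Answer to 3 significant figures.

Unsteady balance on liquid volume: A dh/dt = Q_in − 0.0364 √h. At steady state dh/dt = 0:
Q_in = 0.0364 √h_ss ⇒ √h_ss = 0.0550/0.0364 = 1.5110.
h_ss = 1.5110² = 2.2831 m. (Since h₀ = 0.761 m < h_ss, the level will rise toward this value.)

2.28 m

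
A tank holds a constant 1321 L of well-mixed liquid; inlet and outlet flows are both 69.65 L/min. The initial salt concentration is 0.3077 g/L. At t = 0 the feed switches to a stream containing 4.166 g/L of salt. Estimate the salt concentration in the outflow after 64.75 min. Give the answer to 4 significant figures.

4.039 g/L

Mass balance on the solute (V constant): V dC/dt = Q(C_in − C).
So dC/dt = (C_in − C)/τ with τ = V/Q = 1321/69.65 = 18.9663 min.
This is linear first-order; C(t) = C_in + (C₀ − C_in) e^(−t/τ).
C(64.75) = 4.166 + (0.3077 − 4.166)·e^(−64.75/18.9663) = 4.166 + (-3.85830)·0.0329107 = 4.03902 g/L.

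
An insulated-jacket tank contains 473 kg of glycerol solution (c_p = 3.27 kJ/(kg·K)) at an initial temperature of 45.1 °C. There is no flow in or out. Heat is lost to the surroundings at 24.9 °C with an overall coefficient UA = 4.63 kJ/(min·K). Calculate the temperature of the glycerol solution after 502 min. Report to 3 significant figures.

29.4 °C

Unsteady energy balance on the tank contents: M c_p dT/dt = −UA(T − T_amb).
dT/dt = (T_ss − T)/τ with T_ss = T_amb = 24.900 °C, τ = M c_p/UA = 473·3.27/4.63 = 334.06 min.
T approaches T_ss exponentially: T(t) = T_ss + (T₀ − T_ss) e^(−t/τ).
T(502) = 24.900 + (20.200)·0.22253 = 29.395 °C.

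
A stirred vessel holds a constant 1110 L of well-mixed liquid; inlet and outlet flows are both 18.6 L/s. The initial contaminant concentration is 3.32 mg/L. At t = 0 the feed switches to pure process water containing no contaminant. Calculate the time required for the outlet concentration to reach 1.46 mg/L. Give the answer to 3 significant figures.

Species balance: V dC/dt = Q(C_in − C) ⇒ τ = V/Q = 59.677 s.
C(t) = C_in + (C₀ − C_in) e^(−t/τ). Set C = 1.46 and solve for t:
e^(−t/τ) = (C − C_in)/(C₀ − C_in) = (1.46 − 0)/(3.32 − 0) = 0.43976
t = −τ ln(…) = 59.677 × 0.82153 = 49.027 s.

49.0 s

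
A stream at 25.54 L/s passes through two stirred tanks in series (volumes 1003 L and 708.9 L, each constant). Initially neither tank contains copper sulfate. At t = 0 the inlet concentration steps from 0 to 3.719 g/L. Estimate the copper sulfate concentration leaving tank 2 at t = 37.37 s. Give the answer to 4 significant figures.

1.154 g/L

Species balance on tank i: dCᵢ/dt = (Cᵢ₋₁ − Cᵢ)/τᵢ with τᵢ = Vᵢ/Q.
τ₁ = 1003/25.54 = 39.2717 s; τ₂ = 708.9/25.54 = 27.7565 s.
Tank 1: C₁ = C_in(1 − e^(−t/τ₁)). Tank 2 (τ₁ ≠ τ₂): C₂ = C_in[1 − (τ₁ e^(−t/τ₁) − τ₂ e^(−t/τ₂))/(τ₁ − τ₂)].
At t = 37.37: e^(−t/τ₁) = 0.386132, e^(−t/τ₂) = 0.260187.
C₂ = 3.719·[1 − (39.2717·0.386132 − 27.7565·0.260187)/(11.5153)] = 3.719·0.310289 = 1.15397 g/L.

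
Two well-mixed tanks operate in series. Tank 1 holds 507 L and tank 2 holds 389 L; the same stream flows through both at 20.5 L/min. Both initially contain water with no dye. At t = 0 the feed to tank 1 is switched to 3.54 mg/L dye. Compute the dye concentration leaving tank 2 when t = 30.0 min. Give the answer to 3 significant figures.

1.42 mg/L

Time constants: τᵢ = Vᵢ/Q for each well-mixed tank.
τ₁ = 507/20.5 = 24.732 min; τ₂ = 389/20.5 = 18.976 min.
Tank 1: C₁ = C_in(1 − e^(−t/τ₁)). Tank 2 (τ₁ ≠ τ₂): C₂ = C_in[1 − (τ₁ e^(−t/τ₁) − τ₂ e^(−t/τ₂))/(τ₁ − τ₂)].
At t = 30.0: e^(−t/τ₁) = 0.29730, e^(−t/τ₂) = 0.20577.
C₂ = 3.54·[1 − (24.732·0.29730 − 18.976·0.20577)/(5.7561)] = 3.54·0.40098 = 1.4195 mg/L.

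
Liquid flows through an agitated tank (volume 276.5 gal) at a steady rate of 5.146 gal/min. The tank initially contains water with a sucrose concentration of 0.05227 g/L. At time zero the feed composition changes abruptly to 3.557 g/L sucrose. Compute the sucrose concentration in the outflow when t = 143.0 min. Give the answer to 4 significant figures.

3.312 g/L

Transient balance on the dissolved component: V dC/dt = Q(C_in − C).
So dC/dt = (C_in − C)/τ with τ = V/Q = 276.5/5.146 = 53.7311 min.
This is linear first-order; C(t) = C_in + (C₀ − C_in) e^(−t/τ).
C(143.0) = 3.557 + (0.05227 − 3.557)·e^(−143.0/53.7311) = 3.557 + (-3.50473)·0.0698501 = 3.31219 g/L.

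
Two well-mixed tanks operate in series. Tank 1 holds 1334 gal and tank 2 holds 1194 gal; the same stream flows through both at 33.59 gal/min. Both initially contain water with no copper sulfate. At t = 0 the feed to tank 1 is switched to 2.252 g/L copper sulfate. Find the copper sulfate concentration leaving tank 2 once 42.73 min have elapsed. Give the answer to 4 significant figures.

0.7079 g/L

Time constants: τᵢ = Vᵢ/Q for each well-mixed tank.
τ₁ = 1334/33.59 = 39.7142 min; τ₂ = 1194/33.59 = 35.5463 min.
Tank 1: C₁ = C_in(1 − e^(−t/τ₁)). Tank 2 (τ₁ ≠ τ₂): C₂ = C_in[1 − (τ₁ e^(−t/τ₁) − τ₂ e^(−t/τ₂))/(τ₁ − τ₂)].
At t = 42.73: e^(−t/τ₁) = 0.340978, e^(−t/τ₂) = 0.300564.
C₂ = 2.252·[1 − (39.7142·0.340978 − 35.5463·0.300564)/(4.16791)] = 2.252·0.314350 = 0.707915 g/L.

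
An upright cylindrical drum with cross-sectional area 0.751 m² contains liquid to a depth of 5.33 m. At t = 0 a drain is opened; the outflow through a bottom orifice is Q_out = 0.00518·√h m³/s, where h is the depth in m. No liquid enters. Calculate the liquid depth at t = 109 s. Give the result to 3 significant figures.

3.74 m

With no inflow, A dh/dt = −0.00518 √h.
Separate and integrate: 2(√h − √h₀) = −(0.00518/A) t.
√h = √5.33 − 0.00518·109/(2·0.751) = 2.3087 − 0.37591 = 1.9328.
h = 1.9328² = 3.7356 m.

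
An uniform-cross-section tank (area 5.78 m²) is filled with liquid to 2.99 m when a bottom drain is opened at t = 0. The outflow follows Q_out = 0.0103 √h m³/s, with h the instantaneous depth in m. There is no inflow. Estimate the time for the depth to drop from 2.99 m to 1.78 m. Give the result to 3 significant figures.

443 s

With no inflow, A dh/dt = −0.0103 √h.
This is separable: 2 d(√h)/dt = −0.0103/A, so √h = √h₀ − (0.0103/(2A)) t.
t = 2A(√h₀ − √h)/0.0103 = 2·5.78·(√2.99 − √1.78)/0.0103
  = 11.560 × (1.7292 − 1.3342) / 0.0103 = 443.32 s.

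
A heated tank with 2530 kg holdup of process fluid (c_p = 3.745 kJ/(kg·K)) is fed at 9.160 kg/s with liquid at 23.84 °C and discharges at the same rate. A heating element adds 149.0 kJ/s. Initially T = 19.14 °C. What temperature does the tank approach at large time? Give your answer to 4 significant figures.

Heat balance on the well-mixed liquid: M c_p dT/dt = ṁ c_p (T_in − T) + 149.0.
At steady state dT/dt = 0 ⇒ T_ss = T_in + Q̇/(ṁ c_p) = 23.84 + 149.0/(9.160·3.745) = 28.1835 °C.

28.18 °C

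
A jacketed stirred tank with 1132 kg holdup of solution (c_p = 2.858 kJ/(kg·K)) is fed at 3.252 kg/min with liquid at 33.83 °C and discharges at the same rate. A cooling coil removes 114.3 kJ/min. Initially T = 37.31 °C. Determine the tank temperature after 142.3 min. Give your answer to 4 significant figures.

32.02 °C

M c_p dT/dt = ṁ c_p (T_in − T) − Q̇.
Rearrange: dT/dt = (T_ss − T)/τ with τ = M/ṁ = 348.093 min and T_ss = T_in − Q̇/(ṁ c_p) = 21.5320 °C.
Integrating: T(t) = T_ss + (T₀ − T_ss) e^(−t/τ).
T(142.3) = 21.5320 + (15.7780)·e^(−142.3/348.093) = 21.5320 + (15.7780)·0.664448 = 32.0157 °C.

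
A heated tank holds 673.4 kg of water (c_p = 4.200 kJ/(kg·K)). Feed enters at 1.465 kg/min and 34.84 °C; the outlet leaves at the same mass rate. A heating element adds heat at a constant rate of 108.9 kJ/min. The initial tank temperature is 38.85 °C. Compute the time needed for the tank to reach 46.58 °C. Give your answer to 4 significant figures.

M c_p dT/dt = ṁ c_p (T_in − T) + Q̇.
τ = M/ṁ = 459.659 min; T_ss = T_in + Q̇/(ṁ c_p) = 52.5387 °C.
T(t) = T_ss + (T₀ − T_ss) e^(−t/τ). Set T = 46.58:
e^(−t/τ) = (46.58 − 52.5387)/(38.85 − 52.5387) = 0.435300
t = −459.659 · ln(0.435300) = 382.307 min.

382.3 min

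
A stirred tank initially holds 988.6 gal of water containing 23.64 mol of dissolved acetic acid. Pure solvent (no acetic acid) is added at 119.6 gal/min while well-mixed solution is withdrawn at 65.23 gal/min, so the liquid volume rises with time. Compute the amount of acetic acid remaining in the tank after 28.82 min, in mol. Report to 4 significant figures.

Total volume: dV/dt = Q_in − Q_out = 54.3700 gal/min, so V(t) = 988.6 + 54.3700 t and V(28.82) = 2555.54 gal.
Solute balance: dm/dt = 0 − Q_out C = −Q_out m/V(t).
Separate: dm/m = −Q_out dt/V(t) ⇒ ln(m/m₀) = −(Q_out/(Q_in−Q_out)) ln(V/V₀).
m = m₀ (V₀/V)^(Q_out/(Q_in−Q_out)) = 23.64 × (988.6/2555.54)^(1.19974) = 7.56482 mol.

7.565 mol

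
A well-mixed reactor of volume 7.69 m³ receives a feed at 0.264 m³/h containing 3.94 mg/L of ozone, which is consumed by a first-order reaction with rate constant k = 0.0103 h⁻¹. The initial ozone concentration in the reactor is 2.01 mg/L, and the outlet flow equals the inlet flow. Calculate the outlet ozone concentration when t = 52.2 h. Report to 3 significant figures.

2.93 mg/L

Species balance: V dC/dt = Q C_in − Q C − k V C.
dC/dt = (Q/V) C_in − (Q/V + k) C; effective rate a = Q/V + k = 0.034330 + 0.0103 = 0.044630 h⁻¹.
C_ss = Q C_in/(Q + kV) = 3.0307 mg/L; C(t) = C_ss + (C₀ − C_ss) e^(−a t).
C(52.2) = 3.0307 + (-1.0207)·e^(−0.044630·52.2) = 3.0307 + (-1.0207)·0.097325 = 2.9314 mg/L.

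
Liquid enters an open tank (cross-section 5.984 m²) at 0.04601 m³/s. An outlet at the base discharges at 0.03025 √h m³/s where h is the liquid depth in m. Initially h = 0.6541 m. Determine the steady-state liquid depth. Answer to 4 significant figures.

2.313 m

Level balance: A dh/dt = 0.04601 − 0.03025 √h. Setting dh/dt = 0:
Q_in = 0.03025 √h_ss ⇒ √h_ss = 0.04601/0.03025 = 1.52099.
h_ss = 1.52099² = 2.31342 m. (Since h₀ = 0.6541 m < h_ss, the level will rise toward this value.)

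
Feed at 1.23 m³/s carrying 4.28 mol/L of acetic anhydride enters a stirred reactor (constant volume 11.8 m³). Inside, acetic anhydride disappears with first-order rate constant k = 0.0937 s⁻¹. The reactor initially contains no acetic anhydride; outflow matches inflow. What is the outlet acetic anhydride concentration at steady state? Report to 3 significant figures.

V dC/dt = Q(C_in − C) − k V C.
Steady state (dC/dt = 0): C_ss = Q C_in/(Q + kV) = C_in/(1 + kV/Q).
C_ss = 1.23·4.28/(1.23 + 0.0937·11.8) = 5.2644/2.3357 = 2.2539 mol/L.

2.25 mol/L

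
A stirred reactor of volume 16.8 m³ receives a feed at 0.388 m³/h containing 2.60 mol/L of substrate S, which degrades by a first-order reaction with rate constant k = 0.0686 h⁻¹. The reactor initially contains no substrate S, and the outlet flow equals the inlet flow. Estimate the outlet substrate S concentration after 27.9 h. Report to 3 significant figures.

Accumulation = in − out − consumed: V dC/dt = Q C_in − Q C − k V C.
This is linear with rate a = Q/V + k = 0.091695 h⁻¹.
C_ss = Q C_in/(Q + kV) = 0.65486 mol/L; C(t) = C_ss + (C₀ − C_ss) e^(−a t).
C(27.9) = 0.65486 + (-0.65486)·e^(−0.091695·27.9) = 0.65486 + (-0.65486)·0.077436 = 0.60415 mol/L.

0.604 mol/L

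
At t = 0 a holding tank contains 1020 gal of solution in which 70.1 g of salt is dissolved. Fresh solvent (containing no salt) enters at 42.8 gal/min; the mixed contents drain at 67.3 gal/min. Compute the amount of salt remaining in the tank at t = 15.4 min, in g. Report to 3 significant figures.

Let m(t) be the amount of salt. Volume: V(t) = V₀ + (Q_in − Q_out) t = 1020 − 24.500 t; V(15.4) = 642.70 gal.
No salt enters, so dm/dt = −Q_out · (m/V).
dm/m = −Q_out dt/(V₀ − 24.500 t); integrating gives ln(m/m₀) = −(Q_out/(Q_in−Q_out)) ln(V/V₀).
m = m₀ (V₀/V)^(Q_out/(Q_in−Q_out)) = 70.1 × (1020/642.70)^(-2.7469) = 19.711 g.

19.7 g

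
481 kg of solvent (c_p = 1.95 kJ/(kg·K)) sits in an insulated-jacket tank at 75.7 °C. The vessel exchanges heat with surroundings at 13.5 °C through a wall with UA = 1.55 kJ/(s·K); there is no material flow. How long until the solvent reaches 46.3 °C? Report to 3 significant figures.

387 s

M c_p dT/dt = −UA(T − T_amb).
τ = M c_p/UA = 605.13 s; T_ss = T_amb = 13.500 °C.
T(t) = T_ss + (T₀ − T_ss)e^(−t/τ); set T = 46.3:
t = −τ ln[(T − T_ss)/(T₀ − T_ss)] = −605.13 · ln(0.52733) = 387.24 s.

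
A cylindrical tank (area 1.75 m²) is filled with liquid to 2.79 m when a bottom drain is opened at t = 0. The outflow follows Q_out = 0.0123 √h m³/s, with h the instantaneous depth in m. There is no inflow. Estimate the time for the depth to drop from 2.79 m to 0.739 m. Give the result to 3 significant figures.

With no inflow, A dh/dt = −0.0123 √h.
∫ h^(−1/2) dh = −(0.0123/A) ∫ dt, giving 2√h = 2√h₀ − (0.0123/A) t.
t = 2A(√h₀ − √h)/0.0123 = 2·1.75·(√2.79 − √0.739)/0.0123
  = 3.5000 × (1.6703 − 0.85965) / 0.0123 = 230.68 s.

231 s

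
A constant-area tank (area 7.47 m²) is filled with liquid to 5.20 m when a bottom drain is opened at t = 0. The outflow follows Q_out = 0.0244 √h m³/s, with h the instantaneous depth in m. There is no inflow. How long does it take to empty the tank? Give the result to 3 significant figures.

Volume balance on the tank: A dh/dt = −0.0244 √h.
This is separable: 2 d(√h)/dt = −0.0244/A, so √h = √h₀ − (0.0244/(2A)) t.
Set h = 0: 2√h₀ = (0.0244/A) t_empty ⇒ t_empty = 2A√h₀/0.0244.
t_empty = 2·7.47·√5.20/0.0244 = 14.940·2.2804/0.0244 = 1396.2 s.

1400 s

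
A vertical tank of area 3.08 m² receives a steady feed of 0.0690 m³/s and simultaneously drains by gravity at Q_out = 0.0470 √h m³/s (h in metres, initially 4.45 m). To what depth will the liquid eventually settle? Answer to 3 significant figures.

A dh/dt = Q_in − 0.0470 √h. Steady state requires inflow = outflow:
Q_in = 0.0470 √h_ss ⇒ √h_ss = 0.0690/0.0470 = 1.4681.
h_ss = 1.4681² = 2.1553 m. (Since h₀ = 4.45 m > h_ss, the level will fall toward this value.)

2.16 m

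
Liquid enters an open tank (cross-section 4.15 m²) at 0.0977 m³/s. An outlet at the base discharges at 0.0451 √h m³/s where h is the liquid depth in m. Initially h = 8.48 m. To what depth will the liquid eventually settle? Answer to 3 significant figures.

Volume balance on the tank: A dh/dt = Q_in − 0.0451 √h. At steady state dh/dt = 0:
Q_in = 0.0451 √h_ss ⇒ √h_ss = 0.0977/0.0451 = 2.1663.
h_ss = 2.1663² = 4.6928 m. (Since h₀ = 8.48 m > h_ss, the level will fall toward this value.)

4.69 m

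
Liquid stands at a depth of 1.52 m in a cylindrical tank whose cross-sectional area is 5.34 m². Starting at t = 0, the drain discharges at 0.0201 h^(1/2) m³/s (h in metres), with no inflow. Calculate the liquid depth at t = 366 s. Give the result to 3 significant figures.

With no inflow, A dh/dt = −0.0201 √h.
∫ h^(−1/2) dh = −(0.0201/A) ∫ dt, giving 2√h = 2√h₀ − (0.0201/A) t.
√h = √1.52 − 0.0201·366/(2·5.34) = 1.2329 − 0.68882 = 0.54406.
h = 0.54406² = 0.29600 m.

0.296 m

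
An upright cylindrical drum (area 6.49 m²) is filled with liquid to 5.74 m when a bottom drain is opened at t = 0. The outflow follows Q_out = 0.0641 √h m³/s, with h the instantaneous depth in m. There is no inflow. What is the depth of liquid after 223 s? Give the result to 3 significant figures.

A dh/dt = −Q_out = −0.0641 √h.
Separate and integrate: 2(√h − √h₀) = −(0.0641/A) t.
√h = √5.74 − 0.0641·223/(2·6.49) = 2.3958 − 1.1013 = 1.2946.
h = 1.2946² = 1.6759 m.

1.68 m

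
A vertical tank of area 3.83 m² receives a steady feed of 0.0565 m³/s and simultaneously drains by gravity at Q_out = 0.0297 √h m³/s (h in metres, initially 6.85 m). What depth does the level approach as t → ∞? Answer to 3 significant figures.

3.62 m

A dh/dt = Q_in − 0.0297 √h. Steady state requires inflow = outflow:
Q_in = 0.0297 √h_ss ⇒ √h_ss = 0.0565/0.0297 = 1.9024.
h_ss = 1.9024² = 3.6190 m. (Since h₀ = 6.85 m > h_ss, the level will fall toward this value.)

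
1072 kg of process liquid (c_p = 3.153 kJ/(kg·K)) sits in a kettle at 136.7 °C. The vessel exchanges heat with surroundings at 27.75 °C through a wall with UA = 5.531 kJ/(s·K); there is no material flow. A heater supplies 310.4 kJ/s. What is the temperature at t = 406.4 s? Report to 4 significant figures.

111.0 °C

M c_p dT/dt = −UA(T − T_amb) + Q̇.
dT/dt = (T_ss − T)/τ with T_ss = T_amb + Q̇/UA = 27.75 + 310.4/5.531 = 83.8701 °C, τ = M c_p/UA = 1072·3.153/5.531 = 611.104 s.
This is linear first-order; T(t) = T_ss + (T₀ − T_ss) e^(−t/τ).
T(406.4) = 83.8701 + (52.8299)·0.514260 = 111.038 °C.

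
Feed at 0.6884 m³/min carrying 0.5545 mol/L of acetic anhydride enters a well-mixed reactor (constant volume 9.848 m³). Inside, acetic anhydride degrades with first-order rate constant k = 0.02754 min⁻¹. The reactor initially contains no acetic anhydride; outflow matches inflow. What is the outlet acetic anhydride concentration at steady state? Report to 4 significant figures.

Accumulation = in − out − consumed: V dC/dt = Q C_in − Q C − k V C.
Steady state (dC/dt = 0): C_ss = Q C_in/(Q + kV) = C_in/(1 + kV/Q).
C_ss = 0.6884·0.5545/(0.6884 + 0.02754·9.848) = 0.381718/0.959614 = 0.397783 mol/L.

0.3978 mol/L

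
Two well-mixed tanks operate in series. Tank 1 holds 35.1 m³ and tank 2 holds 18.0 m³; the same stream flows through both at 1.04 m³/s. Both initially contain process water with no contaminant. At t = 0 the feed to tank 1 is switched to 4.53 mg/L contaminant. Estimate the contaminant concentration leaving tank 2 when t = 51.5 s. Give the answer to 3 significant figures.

Time constants: τᵢ = Vᵢ/Q for each well-mixed tank.
τ₁ = 35.1/1.04 = 33.750 s; τ₂ = 18.0/1.04 = 17.308 s.
Solving the cascade with C₁(0)=C₂(0)=0 gives C₂(t) = C_in[1 − (τ₁ e^(−t/τ₁) − τ₂ e^(−t/τ₂))/(τ₁ − τ₂)].
At t = 51.5: e^(−t/τ₁) = 0.21742, e^(−t/τ₂) = 0.051019.
C₂ = 4.53·[1 − (33.750·0.21742 − 17.308·0.051019)/(16.442)] = 4.53·0.60742 = 2.7516 mg/L.

2.75 mg/L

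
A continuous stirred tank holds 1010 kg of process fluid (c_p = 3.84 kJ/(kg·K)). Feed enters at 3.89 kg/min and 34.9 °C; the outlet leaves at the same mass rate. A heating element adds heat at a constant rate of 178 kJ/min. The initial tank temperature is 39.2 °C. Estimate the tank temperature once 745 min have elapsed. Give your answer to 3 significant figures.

First-law balance (no shaft work): M c_p dT/dt = ṁ c_p (T_in − T) + 178.
τ = M/ṁ = 259.64 min; T_ss = T_in + Q̇/(ṁ c_p) = 34.9 + 178/(3.89·3.84) = 46.816 °C.
T approaches T_ss exponentially: T(t) = T_ss + (T₀ − T_ss) e^(−t/τ).
T(745) = 46.816 + (-7.6162)·e^(−745/259.64) = 46.816 + (-7.6162)·0.056735 = 46.384 °C.

46.4 °C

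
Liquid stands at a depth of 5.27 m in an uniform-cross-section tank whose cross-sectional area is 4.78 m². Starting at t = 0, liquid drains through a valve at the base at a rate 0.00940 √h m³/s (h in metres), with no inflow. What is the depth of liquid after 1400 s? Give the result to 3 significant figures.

Volume balance on the tank: A dh/dt = −0.00940 √h.
This is separable: 2 d(√h)/dt = −0.00940/A, so √h = √h₀ − (0.00940/(2A)) t.
√h = √5.27 − 0.00940·1400/(2·4.78) = 2.2956 − 1.3766 = 0.91908.
h = 0.91908² = 0.84471 m.

0.845 m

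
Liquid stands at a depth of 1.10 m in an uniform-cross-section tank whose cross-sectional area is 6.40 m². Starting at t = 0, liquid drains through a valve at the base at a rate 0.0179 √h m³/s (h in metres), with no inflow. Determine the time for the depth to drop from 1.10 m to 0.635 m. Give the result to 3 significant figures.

Mass balance (ρ constant): A dh/dt = −0.0179 √h.
This is separable: 2 d(√h)/dt = −0.0179/A, so √h = √h₀ − (0.0179/(2A)) t.
t = 2A(√h₀ − √h)/0.0179 = 2·6.40·(√1.10 − √0.635)/0.0179
  = 12.800 × (1.0488 − 0.79687) / 0.0179 = 180.16 s.

180 s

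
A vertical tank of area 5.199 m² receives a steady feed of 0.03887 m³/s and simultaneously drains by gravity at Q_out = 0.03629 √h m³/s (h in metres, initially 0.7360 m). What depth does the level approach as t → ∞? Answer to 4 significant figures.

1.147 m

Mass balance (ρ constant): A dh/dt = Q_in − 0.03629 √h. At steady state dh/dt = 0:
Q_in = 0.03629 √h_ss ⇒ √h_ss = 0.03887/0.03629 = 1.07109.
h_ss = 1.07109² = 1.14724 m. (Since h₀ = 0.7360 m < h_ss, the level will rise toward this value.)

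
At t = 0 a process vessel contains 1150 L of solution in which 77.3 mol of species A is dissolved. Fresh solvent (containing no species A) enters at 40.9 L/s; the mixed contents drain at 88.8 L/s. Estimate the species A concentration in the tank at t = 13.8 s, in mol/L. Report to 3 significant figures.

Total volume: dV/dt = Q_in − Q_out = -47.900 L/s, so V(t) = 1150 − 47.900 t and V(13.8) = 488.98 L.
Species balance (pure solvent in): dm/dt = −Q_out · m/V(t).
Separate: dm/m = −Q_out dt/V(t) ⇒ ln(m/m₀) = −(Q_out/(Q_in−Q_out)) ln(V/V₀).
m = m₀ (V₀/V)^(Q_out/(Q_in−Q_out)) = 77.3 × (1150/488.98)^(-1.8539) = 15.836 mol.
C = m/V = 15.836/488.98 = 0.032386 mol/L.

0.0324 mol/L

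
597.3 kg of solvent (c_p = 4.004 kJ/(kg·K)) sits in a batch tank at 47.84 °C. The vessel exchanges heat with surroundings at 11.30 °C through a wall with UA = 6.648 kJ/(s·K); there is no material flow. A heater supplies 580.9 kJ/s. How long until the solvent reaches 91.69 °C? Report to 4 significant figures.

713.8 s

M c_p dT/dt = −UA(T − T_amb) + Q̇.
τ = M c_p/UA = 359.746 s; T_ss = T_amb + Q̇/UA = 11.30 + 580.9/6.648 = 98.6797 °C.
T(t) = T_ss + (T₀ − T_ss)e^(−t/τ); set T = 91.69:
t = −τ ln[(T − T_ss)/(T₀ − T_ss)] = −359.746 · ln(0.137484) = 713.823 s.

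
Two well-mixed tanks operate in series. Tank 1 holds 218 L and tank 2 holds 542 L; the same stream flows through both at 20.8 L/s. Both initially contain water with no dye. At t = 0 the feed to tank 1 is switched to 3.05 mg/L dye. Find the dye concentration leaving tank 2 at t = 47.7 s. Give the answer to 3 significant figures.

2.25 mg/L

Time constants: τᵢ = Vᵢ/Q for each well-mixed tank.
τ₁ = 218/20.8 = 10.481 s; τ₂ = 542/20.8 = 26.058 s.
Tank 1: C₁ = C_in(1 − e^(−t/τ₁)). Tank 2 (τ₁ ≠ τ₂): C₂ = C_in[1 − (τ₁ e^(−t/τ₁) − τ₂ e^(−t/τ₂))/(τ₁ − τ₂)].
At t = 47.7: e^(−t/τ₁) = 0.010555, e^(−t/τ₂) = 0.16032.
C₂ = 3.05·[1 − (10.481·0.010555 − 26.058·0.16032)/(-15.577)] = 3.05·0.73890 = 2.2537 mg/L.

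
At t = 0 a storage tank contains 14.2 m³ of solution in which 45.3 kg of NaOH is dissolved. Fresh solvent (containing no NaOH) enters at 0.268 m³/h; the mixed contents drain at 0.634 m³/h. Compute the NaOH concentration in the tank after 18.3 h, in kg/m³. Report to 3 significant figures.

2.00 kg/m³

Let m(t) be the amount of NaOH. Volume: V(t) = V₀ + (Q_in − Q_out) t = 14.2 − 0.36600 t; V(18.3) = 7.5022 m³.
Species balance (pure solvent in): dm/dt = −Q_out · m/V(t).
Separate: dm/m = −Q_out dt/V(t) ⇒ ln(m/m₀) = −(Q_out/(Q_in−Q_out)) ln(V/V₀).
m = m₀ (V₀/V)^(Q_out/(Q_in−Q_out)) = 45.3 × (14.2/7.5022)^(-1.7322) = 15.000 kg.
C = m/V = 15.000/7.5022 = 1.9994 kg/m³.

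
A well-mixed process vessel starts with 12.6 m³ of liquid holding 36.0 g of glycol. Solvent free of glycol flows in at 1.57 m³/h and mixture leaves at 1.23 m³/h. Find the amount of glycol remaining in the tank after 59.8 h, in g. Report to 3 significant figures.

Let m(t) be the amount of glycol. Volume: V(t) = V₀ + (Q_in − Q_out) t = 12.6 + 0.34000 t; V(59.8) = 32.932 m³.
No glycol enters, so dm/dt = −Q_out · (m/V).
Separate: dm/m = −Q_out dt/V(t) ⇒ ln(m/m₀) = −(Q_out/(Q_in−Q_out)) ln(V/V₀).
m = m₀ (V₀/V)^(Q_out/(Q_in−Q_out)) = 36.0 × (12.6/32.932)^(3.6176) = 1.1139 g.

1.11 g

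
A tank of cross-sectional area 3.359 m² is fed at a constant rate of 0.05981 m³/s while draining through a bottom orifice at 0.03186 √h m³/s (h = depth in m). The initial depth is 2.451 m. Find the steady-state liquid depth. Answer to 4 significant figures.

3.524 m

Mass balance (ρ constant): A dh/dt = Q_in − 0.03186 √h. At steady state dh/dt = 0:
Q_in = 0.03186 √h_ss ⇒ √h_ss = 0.05981/0.03186 = 1.87728.
h_ss = 1.87728² = 3.52416 m. (Since h₀ = 2.451 m < h_ss, the level will rise toward this value.)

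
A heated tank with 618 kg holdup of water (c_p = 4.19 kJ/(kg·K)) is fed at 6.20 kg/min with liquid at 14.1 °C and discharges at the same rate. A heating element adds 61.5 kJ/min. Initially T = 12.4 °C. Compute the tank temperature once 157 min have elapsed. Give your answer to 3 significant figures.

15.6 °C

M c_p dT/dt = ṁ c_p (T_in − T) + Q̇.
τ = M/ṁ = 99.677 min; T_ss = T_in + Q̇/(ṁ c_p) = 14.1 + 61.5/(6.20·4.19) = 16.467 °C.
This is linear first-order; T(t) = T_ss + (T₀ − T_ss) e^(−t/τ).
T(157) = 16.467 + (-4.0674)·e^(−157/99.677) = 16.467 + (-4.0674)·0.20699 = 15.625 °C.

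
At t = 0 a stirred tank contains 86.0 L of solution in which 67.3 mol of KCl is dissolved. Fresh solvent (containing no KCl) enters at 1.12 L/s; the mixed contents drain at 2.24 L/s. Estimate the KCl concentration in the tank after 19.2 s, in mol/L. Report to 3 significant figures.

0.587 mol/L

Let m(t) be the amount of KCl. Volume: V(t) = V₀ + (Q_in − Q_out) t = 86.0 − 1.1200 t; V(19.2) = 64.496 L.
Species balance (pure solvent in): dm/dt = −Q_out · m/V(t).
Separate: dm/m = −Q_out dt/V(t) ⇒ ln(m/m₀) = −(Q_out/(Q_in−Q_out)) ln(V/V₀).
m = m₀ (V₀/V)^(Q_out/(Q_in−Q_out)) = 67.3 × (86.0/64.496)^(-2.0000) = 37.852 mol.
C = m/V = 37.852/64.496 = 0.58688 mol/L.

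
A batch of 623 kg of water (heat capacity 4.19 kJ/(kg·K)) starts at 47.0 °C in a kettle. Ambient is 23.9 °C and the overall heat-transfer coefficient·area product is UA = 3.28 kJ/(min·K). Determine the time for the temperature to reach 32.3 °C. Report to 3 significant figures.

M c_p dT/dt = −UA(T − T_amb).
τ = M c_p/UA = 795.84 min; T_ss = T_amb = 23.900 °C.
T(t) = T_ss + (T₀ − T_ss)e^(−t/τ); set T = 32.3:
t = −τ ln[(T − T_ss)/(T₀ − T_ss)] = −795.84 · ln(0.36364) = 805.08 min.

805 min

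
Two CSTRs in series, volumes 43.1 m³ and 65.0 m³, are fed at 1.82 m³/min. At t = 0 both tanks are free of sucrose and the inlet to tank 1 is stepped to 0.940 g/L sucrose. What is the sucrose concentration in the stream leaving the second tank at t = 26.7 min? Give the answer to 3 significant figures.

0.218 g/L

Time constants: τᵢ = Vᵢ/Q for each well-mixed tank.
τ₁ = 43.1/1.82 = 23.681 min; τ₂ = 65.0/1.82 = 35.714 min.
Tank 1: C₁ = C_in(1 − e^(−t/τ₁)). Tank 2 (τ₁ ≠ τ₂): C₂ = C_in[1 − (τ₁ e^(−t/τ₁) − τ₂ e^(−t/τ₂))/(τ₁ − τ₂)].
At t = 26.7: e^(−t/τ₁) = 0.32385, e^(−t/τ₂) = 0.47350.
C₂ = 0.940·[1 − (23.681·0.32385 − 35.714·0.47350)/(-12.033)] = 0.940·0.23198 = 0.21806 g/L.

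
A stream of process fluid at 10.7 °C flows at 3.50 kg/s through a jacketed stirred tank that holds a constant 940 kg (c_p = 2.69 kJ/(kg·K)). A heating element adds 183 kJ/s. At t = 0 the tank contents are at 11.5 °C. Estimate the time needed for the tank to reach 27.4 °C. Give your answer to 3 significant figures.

515 s

M c_p dT/dt = ṁ c_p (T_in − T) + Q̇.
τ = M/ṁ = 268.57 s; T_ss = T_in + Q̇/(ṁ c_p) = 30.137 °C.
T(t) = T_ss + (T₀ − T_ss) e^(−t/τ). Set T = 27.4:
e^(−t/τ) = (27.4 − 30.137)/(11.5 − 30.137) = 0.14686
t = −268.57 · ln(0.14686) = 515.19 s.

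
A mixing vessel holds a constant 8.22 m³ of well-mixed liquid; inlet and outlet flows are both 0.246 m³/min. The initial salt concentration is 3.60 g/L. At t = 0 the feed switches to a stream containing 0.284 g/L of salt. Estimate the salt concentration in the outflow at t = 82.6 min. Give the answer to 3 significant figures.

0.564 g/L

Species balance on the tank: V dC/dt = Q(C_in − C).
So dC/dt = (C_in − C)/τ with τ = V/Q = 8.22/0.246 = 33.415 min.
C approaches C_in exponentially: C(t) = C_in + (C₀ − C_in) e^(−t/τ).
C(82.6) = 0.284 + (3.60 − 0.284)·e^(−82.6/33.415) = 0.284 + (3.3160)·0.084418 = 0.56393 g/L.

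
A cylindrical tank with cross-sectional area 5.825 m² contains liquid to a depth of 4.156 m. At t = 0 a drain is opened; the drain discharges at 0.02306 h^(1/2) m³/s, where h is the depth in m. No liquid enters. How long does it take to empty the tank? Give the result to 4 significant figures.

1030 s

A dh/dt = −Q_out = −0.02306 √h.
This is separable: 2 d(√h)/dt = −0.02306/A, so √h = √h₀ − (0.02306/(2A)) t.
Set h = 0: 2√h₀ = (0.02306/A) t_empty ⇒ t_empty = 2A√h₀/0.02306.
t_empty = 2·5.825·√4.156/0.02306 = 11.6500·2.03863/0.02306 = 1029.92 s.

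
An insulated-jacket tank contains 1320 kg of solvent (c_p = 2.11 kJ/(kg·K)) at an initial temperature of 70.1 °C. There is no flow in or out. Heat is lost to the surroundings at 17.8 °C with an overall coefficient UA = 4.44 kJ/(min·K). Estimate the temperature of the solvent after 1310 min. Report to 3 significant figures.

24.3 °C

Lumped-capacitance energy balance: M c_p dT/dt = UA(T_amb − T).
dT/dt = (T_ss − T)/τ with T_ss = T_amb = 17.800 °C, τ = M c_p/UA = 1320·2.11/4.44 = 627.30 min.
T approaches T_ss exponentially: T(t) = T_ss + (T₀ − T_ss) e^(−t/τ).
T(1310) = 17.800 + (52.300)·0.12389 = 24.280 °C.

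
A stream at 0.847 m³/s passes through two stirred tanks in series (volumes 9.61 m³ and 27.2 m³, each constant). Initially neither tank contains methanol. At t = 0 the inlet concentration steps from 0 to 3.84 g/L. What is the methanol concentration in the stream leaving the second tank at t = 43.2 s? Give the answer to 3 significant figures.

Each tank obeys Vᵢ dCᵢ/dt = Q(Cᵢ₋₁ − Cᵢ), so τᵢ = Vᵢ/Q.
τ₁ = 9.61/0.847 = 11.346 s; τ₂ = 27.2/0.847 = 32.113 s.
Tank 1: C₁ = C_in(1 − e^(−t/τ₁)). Tank 2 (τ₁ ≠ τ₂): C₂ = C_in[1 − (τ₁ e^(−t/τ₁) − τ₂ e^(−t/τ₂))/(τ₁ − τ₂)].
At t = 43.2: e^(−t/τ₁) = 0.022203, e^(−t/τ₂) = 0.26048.
C₂ = 3.84·[1 − (11.346·0.022203 − 32.113·0.26048)/(-20.767)] = 3.84·0.60934 = 2.3399 g/L.

2.34 g/L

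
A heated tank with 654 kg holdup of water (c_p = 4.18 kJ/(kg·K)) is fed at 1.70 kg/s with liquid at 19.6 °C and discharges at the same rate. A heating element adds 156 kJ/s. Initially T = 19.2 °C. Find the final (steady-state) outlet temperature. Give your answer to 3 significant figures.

41.6 °C

Energy balance: M c_p dT/dt = ṁ c_p (T_in − T) + 156.
At steady state dT/dt = 0 ⇒ T_ss = T_in + Q̇/(ṁ c_p) = 19.6 + 156/(1.70·4.18) = 41.553 °C.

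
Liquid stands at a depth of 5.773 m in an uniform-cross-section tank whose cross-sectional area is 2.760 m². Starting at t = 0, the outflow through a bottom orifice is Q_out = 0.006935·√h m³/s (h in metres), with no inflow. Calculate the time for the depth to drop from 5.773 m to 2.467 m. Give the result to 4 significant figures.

662.3 s

A dh/dt = −Q_out = −0.006935 √h.
∫ h^(−1/2) dh = −(0.006935/A) ∫ dt, giving 2√h = 2√h₀ − (0.006935/A) t.
t = 2A(√h₀ − √h)/0.006935 = 2·2.760·(√5.773 − √2.467)/0.006935
  = 5.52000 × (2.40271 − 1.57067) / 0.006935 = 662.271 s.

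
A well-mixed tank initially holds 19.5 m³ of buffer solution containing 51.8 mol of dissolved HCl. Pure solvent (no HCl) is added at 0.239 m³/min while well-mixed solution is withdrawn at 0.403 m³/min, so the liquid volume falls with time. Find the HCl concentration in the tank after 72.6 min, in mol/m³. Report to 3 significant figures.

0.672 mol/m³

Total volume: dV/dt = Q_in − Q_out = -0.16400 m³/min, so V(t) = 19.5 − 0.16400 t and V(72.6) = 7.5936 m³.
Solute balance: dm/dt = 0 − Q_out C = −Q_out m/V(t).
Separate: dm/m = −Q_out dt/V(t) ⇒ ln(m/m₀) = −(Q_out/(Q_in−Q_out)) ln(V/V₀).
m = m₀ (V₀/V)^(Q_out/(Q_in−Q_out)) = 51.8 × (19.5/7.5936)^(-2.4573) = 5.1032 mol.
C = m/V = 5.1032/7.5936 = 0.67204 mol/m³.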